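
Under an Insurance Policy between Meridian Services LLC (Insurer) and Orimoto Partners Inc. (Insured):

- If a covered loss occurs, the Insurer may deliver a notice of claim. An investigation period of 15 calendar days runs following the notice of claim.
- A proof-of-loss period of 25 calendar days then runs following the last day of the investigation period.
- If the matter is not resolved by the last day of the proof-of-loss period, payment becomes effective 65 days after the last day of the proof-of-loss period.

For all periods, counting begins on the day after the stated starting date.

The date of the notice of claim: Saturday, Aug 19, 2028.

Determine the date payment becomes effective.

The last day of the investigation period: 15 calendar days after Aug 19, 2028 is Sep 3, 2028.
The last day of the proof-of-loss period: Sep 3, 2028 + 25 days = Sep 28, 2028.
Adding 65 calendar days to Sep 28, 2028 gives Dec 2, 2028, which is the date payment becomes effective.

Dec 2, 2028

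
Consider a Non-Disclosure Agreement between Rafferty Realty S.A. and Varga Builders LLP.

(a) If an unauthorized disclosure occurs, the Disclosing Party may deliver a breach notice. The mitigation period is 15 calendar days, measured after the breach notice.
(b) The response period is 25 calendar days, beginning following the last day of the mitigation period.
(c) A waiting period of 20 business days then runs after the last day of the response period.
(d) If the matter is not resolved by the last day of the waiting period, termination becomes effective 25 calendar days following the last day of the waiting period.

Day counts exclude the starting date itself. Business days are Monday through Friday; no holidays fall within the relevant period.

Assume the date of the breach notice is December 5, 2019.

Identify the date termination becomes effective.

Adding 15 calendar days to December 5, 2019 gives December 20, 2019, which is the last day of the mitigation period.
Adding 25 calendar days to December 20, 2019 gives January 14, 2020, which is the last day of the response period.
The last day of the waiting period: counting 20 business days from Tuesday, January 14, 2020 (Jan 15, Jan 16, Jan 17, Jan 20, …, Feb 7, Feb 10, Feb 11, skipping weekends) reaches Tuesday, February 11, 2020.
Adding 25 calendar days to February 11, 2020 gives March 7, 2020, which is the date termination becomes effective.

March 7, 2020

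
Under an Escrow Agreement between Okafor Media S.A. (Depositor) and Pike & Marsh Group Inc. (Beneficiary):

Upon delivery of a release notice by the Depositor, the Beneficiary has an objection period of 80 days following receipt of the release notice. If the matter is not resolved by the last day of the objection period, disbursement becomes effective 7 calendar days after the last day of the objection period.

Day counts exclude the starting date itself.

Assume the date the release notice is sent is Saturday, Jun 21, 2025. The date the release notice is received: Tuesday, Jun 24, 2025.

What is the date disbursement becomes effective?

The last day of the objection period: Jun 24, 2025 + 80 days = Sep 12, 2025.
The date disbursement becomes effective: Sep 12, 2025 + 7 days = Sep 19, 2025.

Sep 19, 2025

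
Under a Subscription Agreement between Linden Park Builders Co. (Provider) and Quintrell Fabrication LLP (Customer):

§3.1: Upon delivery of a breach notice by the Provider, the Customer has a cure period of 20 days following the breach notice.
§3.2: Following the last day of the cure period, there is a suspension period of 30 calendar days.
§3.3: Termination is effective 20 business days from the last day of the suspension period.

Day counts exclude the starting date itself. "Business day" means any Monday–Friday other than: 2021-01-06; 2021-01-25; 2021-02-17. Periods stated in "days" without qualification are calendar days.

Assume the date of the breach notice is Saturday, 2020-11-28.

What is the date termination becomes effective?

2021-02-15

The last day of the cure period: 2020-11-28 + 20 days = 2020-12-18.
The last day of the suspension period: 2020-12-18 + 30 days = 2021-01-17.
The date termination becomes effective: counting 20 business days from Sunday, 2021-01-17 (Jan 18, Jan 19, Jan 20, Jan 21, …, Feb 11, Feb 12, Feb 15, skipping weekends and the listed holiday on Jan 25) reaches Monday, 2021-02-15.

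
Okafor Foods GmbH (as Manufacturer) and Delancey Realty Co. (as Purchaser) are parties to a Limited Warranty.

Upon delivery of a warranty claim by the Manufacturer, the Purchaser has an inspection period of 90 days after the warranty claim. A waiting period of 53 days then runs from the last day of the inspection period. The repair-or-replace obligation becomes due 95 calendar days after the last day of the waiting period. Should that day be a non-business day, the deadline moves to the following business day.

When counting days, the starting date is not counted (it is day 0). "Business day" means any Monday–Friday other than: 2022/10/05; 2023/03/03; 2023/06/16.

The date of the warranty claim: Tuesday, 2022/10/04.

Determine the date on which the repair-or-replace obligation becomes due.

The last day of the inspection period: 2022/10/04 + 90 days = 2023/01/02.
Adding 53 calendar days to 2023/01/02 gives 2023/02/24, which is the last day of the waiting period.
Adding 95 calendar days to 2023/02/24 gives 2023/05/30, which is the date on which the repair-or-replace obligation becomes due. 2023/05/30 is a Tuesday and is not a listed holiday, so no roll-forward applies.

2023/05/30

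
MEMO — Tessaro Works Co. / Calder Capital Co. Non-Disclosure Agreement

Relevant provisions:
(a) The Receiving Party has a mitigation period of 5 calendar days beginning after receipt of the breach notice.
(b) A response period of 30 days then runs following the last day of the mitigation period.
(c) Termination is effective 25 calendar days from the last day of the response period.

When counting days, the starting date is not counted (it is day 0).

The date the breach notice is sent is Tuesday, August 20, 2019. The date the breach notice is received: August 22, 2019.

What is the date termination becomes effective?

October 21, 2019

The last day of the mitigation period: 5 calendar days after August 22, 2019 is August 27, 2019.
Adding 30 calendar days to August 27, 2019 gives September 26, 2019, which is the last day of the response period.
Adding 25 calendar days to September 26, 2019 gives October 21, 2019, which is the date termination becomes effective.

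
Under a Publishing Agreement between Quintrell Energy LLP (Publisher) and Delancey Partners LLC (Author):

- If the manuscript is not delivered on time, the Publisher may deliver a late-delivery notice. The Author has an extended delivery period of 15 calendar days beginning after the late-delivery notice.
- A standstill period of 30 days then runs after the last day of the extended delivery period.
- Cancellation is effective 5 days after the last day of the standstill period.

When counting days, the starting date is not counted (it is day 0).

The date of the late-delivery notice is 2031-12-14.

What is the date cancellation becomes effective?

The last day of the extended delivery period: 15 calendar days after 2031-12-14 is 2031-12-29.
The last day of the standstill period: 2031-12-29 + 30 days = 2032-01-28.
The date cancellation becomes effective: 5 calendar days after 2032-01-28 is 2032-02-02.

2032-02-02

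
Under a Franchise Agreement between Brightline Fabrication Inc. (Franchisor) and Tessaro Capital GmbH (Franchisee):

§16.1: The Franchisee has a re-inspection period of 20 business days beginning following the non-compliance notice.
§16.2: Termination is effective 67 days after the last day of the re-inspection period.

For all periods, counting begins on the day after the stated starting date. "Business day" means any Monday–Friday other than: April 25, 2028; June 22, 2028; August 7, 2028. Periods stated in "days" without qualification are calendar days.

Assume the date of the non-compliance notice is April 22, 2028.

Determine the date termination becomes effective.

From Saturday, April 22, 2028, 20 business days (Apr 24, Apr 26, Apr 27, Apr 28, …, May 18, May 19, May 22, skipping weekends and the listed holiday on Apr 25) brings us to Monday, May 22, 2028, which is the last day of the re-inspection period.
The date termination becomes effective: 67 calendar days after May 22, 2028 is July 28, 2028.

July 28, 2028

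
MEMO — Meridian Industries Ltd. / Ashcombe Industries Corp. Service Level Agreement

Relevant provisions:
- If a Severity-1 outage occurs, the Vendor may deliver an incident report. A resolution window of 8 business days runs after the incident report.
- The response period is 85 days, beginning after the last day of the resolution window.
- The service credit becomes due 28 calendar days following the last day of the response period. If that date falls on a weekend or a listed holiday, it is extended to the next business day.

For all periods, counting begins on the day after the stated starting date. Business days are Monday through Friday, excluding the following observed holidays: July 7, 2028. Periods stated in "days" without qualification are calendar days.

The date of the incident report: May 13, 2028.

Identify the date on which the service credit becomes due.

The last day of the resolution window: 8 business days after Saturday, May 13, 2028, skipping weekends — May 15, May 16, May 17, May 18, May 19, May 22, May 23, May 24 — lands on Wednesday, May 24, 2028.
The last day of the response period: May 24, 2028 + 85 days = August 17, 2028.
Adding 28 calendar days to August 17, 2028 gives September 14, 2028, which is the date on which the service credit becomes due. September 14, 2028 is a Thursday and is not a listed holiday, so no roll-forward applies.

September 14, 2028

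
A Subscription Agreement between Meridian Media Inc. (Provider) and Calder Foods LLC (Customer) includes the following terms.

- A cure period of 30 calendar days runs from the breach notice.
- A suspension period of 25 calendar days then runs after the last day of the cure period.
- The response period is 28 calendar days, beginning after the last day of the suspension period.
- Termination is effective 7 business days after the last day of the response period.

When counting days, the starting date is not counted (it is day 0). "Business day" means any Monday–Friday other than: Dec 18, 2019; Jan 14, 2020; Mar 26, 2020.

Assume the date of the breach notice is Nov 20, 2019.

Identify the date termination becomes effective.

Feb 20, 2020

Adding 30 calendar days to Nov 20, 2019 gives Dec 20, 2019, which is the last day of the cure period.
The last day of the suspension period: Dec 20, 2019 + 25 days = Jan 14, 2020.
The last day of the response period: Jan 14, 2020 + 28 days = Feb 11, 2020.
From Tuesday, Feb 11, 2020, 7 business days (Feb 12, Feb 13, Feb 14, Feb 17, Feb 18, Feb 19, Feb 20, skipping weekends) brings us to Thursday, Feb 20, 2020, which is the date termination becomes effective.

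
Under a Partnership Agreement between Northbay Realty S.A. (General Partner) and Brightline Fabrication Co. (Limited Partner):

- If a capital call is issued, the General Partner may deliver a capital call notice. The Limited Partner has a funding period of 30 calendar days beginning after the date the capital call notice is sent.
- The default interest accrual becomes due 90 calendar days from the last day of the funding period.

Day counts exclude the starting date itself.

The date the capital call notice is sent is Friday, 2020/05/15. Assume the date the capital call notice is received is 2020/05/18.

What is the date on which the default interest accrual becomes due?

The last day of the funding period: 30 calendar days after 2020/05/15 is 2020/06/14.
The date on which the default interest accrual becomes due: 2020/06/14 + 90 days = 2020/09/12.

2020/09/12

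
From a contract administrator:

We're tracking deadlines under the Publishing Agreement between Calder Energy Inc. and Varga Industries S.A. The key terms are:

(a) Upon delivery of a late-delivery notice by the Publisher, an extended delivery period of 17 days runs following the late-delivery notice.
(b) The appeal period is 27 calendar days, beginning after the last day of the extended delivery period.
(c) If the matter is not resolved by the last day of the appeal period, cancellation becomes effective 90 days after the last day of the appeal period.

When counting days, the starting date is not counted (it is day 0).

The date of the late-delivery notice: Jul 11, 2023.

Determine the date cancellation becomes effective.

Nov 22, 2023

The last day of the extended delivery period: 17 calendar days after Jul 11, 2023 is Jul 28, 2023.
The last day of the appeal period: 27 calendar days after Jul 28, 2023 is Aug 24, 2023.
The date cancellation becomes effective: Aug 24, 2023 + 90 days = Nov 22, 2023.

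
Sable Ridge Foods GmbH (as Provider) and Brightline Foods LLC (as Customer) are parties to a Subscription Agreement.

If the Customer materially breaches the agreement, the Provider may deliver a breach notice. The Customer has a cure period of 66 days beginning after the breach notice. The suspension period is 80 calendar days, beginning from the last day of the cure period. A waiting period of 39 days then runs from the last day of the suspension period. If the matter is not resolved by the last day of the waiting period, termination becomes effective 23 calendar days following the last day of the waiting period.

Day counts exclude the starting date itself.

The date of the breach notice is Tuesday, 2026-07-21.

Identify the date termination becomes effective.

2027-02-14

Adding 66 calendar days to 2026-07-21 gives 2026-09-25, which is the last day of the cure period.
The last day of the suspension period: 80 calendar days after 2026-09-25 is 2026-12-14.
Adding 39 calendar days to 2026-12-14 gives 2027-01-22, which is the last day of the waiting period.
Adding 23 calendar days to 2027-01-22 gives 2027-02-14, which is the date termination becomes effective.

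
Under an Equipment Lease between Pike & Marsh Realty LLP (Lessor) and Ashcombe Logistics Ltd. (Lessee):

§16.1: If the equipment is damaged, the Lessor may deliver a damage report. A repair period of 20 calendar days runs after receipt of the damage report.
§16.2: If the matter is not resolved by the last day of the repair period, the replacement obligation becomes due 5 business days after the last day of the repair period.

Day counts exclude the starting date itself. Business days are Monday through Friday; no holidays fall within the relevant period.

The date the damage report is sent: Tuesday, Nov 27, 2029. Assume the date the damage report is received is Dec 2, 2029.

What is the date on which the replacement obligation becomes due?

Dec 28, 2029

The last day of the repair period: Dec 2, 2029 + 20 days = Dec 22, 2029.
From Saturday, Dec 22, 2029, 5 business days (Dec 24, Dec 25, Dec 26, Dec 27, Dec 28, skipping weekends) brings us to Friday, Dec 28, 2029, which is the date on which the replacement obligation becomes due.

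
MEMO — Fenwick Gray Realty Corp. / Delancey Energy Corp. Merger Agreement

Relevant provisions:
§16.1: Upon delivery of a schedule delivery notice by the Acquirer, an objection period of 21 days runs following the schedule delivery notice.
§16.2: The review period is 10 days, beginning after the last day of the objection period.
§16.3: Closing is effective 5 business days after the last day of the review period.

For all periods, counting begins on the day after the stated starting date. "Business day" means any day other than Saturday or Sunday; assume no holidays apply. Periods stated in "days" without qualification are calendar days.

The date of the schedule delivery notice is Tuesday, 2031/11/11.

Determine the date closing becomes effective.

The last day of the objection period: 2031/11/11 + 21 days = 2031/12/02.
The last day of the review period: 10 calendar days after 2031/12/02 is 2031/12/12.
The date closing becomes effective: 5 business days after Friday, 2031/12/12, skipping weekends — Dec 15, Dec 16, Dec 17, Dec 18, Dec 19 — lands on Friday, 2031/12/19.

2031/12/19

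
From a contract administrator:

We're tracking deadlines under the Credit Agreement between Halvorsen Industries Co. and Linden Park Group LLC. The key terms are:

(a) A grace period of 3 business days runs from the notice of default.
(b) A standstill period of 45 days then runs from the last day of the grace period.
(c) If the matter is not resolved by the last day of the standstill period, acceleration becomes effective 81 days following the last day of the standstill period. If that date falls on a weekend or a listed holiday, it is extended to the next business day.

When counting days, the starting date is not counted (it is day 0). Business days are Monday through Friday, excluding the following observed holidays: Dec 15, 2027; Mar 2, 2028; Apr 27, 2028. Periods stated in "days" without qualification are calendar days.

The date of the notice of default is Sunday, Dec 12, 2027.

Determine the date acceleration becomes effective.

The last day of the grace period: 3 business days after Sunday, Dec 12, 2027, skipping weekends and the listed holiday on Dec 15 — Dec 13, Dec 14, Dec 16 — lands on Thursday, Dec 16, 2027.
The last day of the standstill period: 45 calendar days after Dec 16, 2027 is Jan 30, 2028.
The date acceleration becomes effective: Jan 30, 2028 + 81 days = Apr 20, 2028. Apr 20, 2028 is a Thursday and is not a listed holiday, so no roll-forward applies.

Apr 20, 2028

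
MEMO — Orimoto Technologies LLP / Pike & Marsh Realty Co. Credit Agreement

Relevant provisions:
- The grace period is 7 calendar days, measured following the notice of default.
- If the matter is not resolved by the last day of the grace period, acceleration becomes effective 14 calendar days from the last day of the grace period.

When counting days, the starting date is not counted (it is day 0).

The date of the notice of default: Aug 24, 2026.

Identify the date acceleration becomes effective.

Sep 14, 2026

The last day of the grace period: Aug 24, 2026 + 7 days = Aug 31, 2026.
Adding 14 calendar days to Aug 31, 2026 gives Sep 14, 2026, which is the date acceleration becomes effective.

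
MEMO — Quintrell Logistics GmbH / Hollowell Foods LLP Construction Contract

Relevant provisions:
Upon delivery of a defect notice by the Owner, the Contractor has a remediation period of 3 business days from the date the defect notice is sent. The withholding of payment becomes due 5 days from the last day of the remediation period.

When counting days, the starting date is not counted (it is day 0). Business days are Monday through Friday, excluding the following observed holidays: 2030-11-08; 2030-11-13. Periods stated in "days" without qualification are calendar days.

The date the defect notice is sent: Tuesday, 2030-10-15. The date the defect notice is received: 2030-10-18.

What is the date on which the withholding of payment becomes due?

2030-10-23

The last day of the remediation period: 3 business days after Tuesday, 2030-10-15, skipping weekends — Oct 16, Oct 17, Oct 18 — lands on Friday, 2030-10-18.
The date on which the withholding of payment becomes due: 5 calendar days after 2030-10-18 is 2030-10-23.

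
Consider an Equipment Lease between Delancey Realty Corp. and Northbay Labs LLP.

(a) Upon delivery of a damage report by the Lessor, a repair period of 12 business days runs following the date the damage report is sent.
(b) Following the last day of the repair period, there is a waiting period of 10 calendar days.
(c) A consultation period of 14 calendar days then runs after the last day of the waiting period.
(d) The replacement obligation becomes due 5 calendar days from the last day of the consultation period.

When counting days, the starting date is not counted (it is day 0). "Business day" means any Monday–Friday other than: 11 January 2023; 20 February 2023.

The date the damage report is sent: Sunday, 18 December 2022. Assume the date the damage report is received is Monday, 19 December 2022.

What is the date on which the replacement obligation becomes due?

1 February 2023

From Sunday, 18 December 2022, 12 business days (Dec 19, Dec 20, Dec 21, Dec 22, …, Dec 30, Jan 2, Jan 3, skipping weekends) brings us to Tuesday, 3 January 2023, which is the last day of the repair period.
The last day of the waiting period: 3 January 2023 + 10 days = 13 January 2023.
The last day of the consultation period: 14 calendar days after 13 January 2023 is 27 January 2023.
The date on which the replacement obligation becomes due: 5 calendar days after 27 January 2023 is 1 February 2023.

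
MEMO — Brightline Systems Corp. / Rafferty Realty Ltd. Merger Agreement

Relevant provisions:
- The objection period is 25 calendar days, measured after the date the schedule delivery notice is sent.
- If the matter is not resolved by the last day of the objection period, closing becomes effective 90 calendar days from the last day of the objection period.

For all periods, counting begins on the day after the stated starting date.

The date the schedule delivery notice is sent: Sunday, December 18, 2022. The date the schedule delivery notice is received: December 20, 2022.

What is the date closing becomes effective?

The last day of the objection period: December 18, 2022 + 25 days = January 12, 2023.
The date closing becomes effective: 90 calendar days after January 12, 2023 is April 12, 2023.

April 12, 2023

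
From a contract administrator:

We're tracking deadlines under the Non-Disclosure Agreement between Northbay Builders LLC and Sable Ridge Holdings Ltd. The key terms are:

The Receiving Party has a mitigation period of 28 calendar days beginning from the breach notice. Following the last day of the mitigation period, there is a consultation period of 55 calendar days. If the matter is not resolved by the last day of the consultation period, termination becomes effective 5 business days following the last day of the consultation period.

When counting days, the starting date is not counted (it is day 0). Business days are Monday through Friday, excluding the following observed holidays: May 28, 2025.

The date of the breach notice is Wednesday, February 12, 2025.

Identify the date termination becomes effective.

May 13, 2025

The last day of the mitigation period: 28 calendar days after February 12, 2025 is March 12, 2025.
The last day of the consultation period: 55 calendar days after March 12, 2025 is May 6, 2025.
The date termination becomes effective: counting 5 business days from Tuesday, May 6, 2025 (May 7, May 8, May 9, May 12, May 13, skipping weekends) reaches Tuesday, May 13, 2025.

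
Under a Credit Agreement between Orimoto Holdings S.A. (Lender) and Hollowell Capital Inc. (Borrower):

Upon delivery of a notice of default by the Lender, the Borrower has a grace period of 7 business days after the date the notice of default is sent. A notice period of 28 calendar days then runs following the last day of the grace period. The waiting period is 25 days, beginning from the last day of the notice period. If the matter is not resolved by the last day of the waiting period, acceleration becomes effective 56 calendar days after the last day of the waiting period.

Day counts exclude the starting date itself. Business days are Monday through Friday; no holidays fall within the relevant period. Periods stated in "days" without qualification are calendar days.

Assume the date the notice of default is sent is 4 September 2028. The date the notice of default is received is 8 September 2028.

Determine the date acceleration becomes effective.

31 December 2028

From Monday, 4 September 2028, 7 business days (Sep 5, Sep 6, Sep 7, Sep 8, Sep 11, Sep 12, Sep 13, skipping weekends) brings us to Wednesday, 13 September 2028, which is the last day of the grace period.
Adding 28 calendar days to 13 September 2028 gives 11 October 2028, which is the last day of the notice period.
Adding 25 calendar days to 11 October 2028 gives 5 November 2028, which is the last day of the waiting period.
Adding 56 calendar days to 5 November 2028 gives 31 December 2028, which is the date acceleration becomes effective.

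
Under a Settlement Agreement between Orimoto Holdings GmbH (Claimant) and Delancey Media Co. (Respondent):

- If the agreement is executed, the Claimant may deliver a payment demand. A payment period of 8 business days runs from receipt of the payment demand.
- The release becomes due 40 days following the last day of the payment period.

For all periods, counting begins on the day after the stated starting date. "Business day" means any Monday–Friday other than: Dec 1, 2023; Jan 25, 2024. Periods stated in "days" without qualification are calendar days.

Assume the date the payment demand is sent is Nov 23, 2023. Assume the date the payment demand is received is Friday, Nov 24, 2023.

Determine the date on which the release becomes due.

The last day of the payment period: 8 business days after Friday, Nov 24, 2023, skipping weekends and the listed holiday on Dec 1 — Nov 27, Nov 28, Nov 29, Nov 30, Dec 4, Dec 5, Dec 6, Dec 7 — lands on Thursday, Dec 7, 2023.
The date on which the release becomes due: Dec 7, 2023 + 40 days = Jan 16, 2024.

Jan 16, 2024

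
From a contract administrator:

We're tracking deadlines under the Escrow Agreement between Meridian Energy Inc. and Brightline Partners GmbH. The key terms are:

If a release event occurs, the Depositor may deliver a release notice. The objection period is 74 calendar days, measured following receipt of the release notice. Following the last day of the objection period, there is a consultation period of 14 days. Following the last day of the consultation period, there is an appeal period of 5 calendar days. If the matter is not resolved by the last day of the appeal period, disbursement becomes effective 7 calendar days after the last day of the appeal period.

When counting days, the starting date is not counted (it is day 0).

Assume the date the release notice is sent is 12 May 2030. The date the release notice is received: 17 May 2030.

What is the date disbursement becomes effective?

Adding 74 calendar days to 17 May 2030 gives 30 July 2030, which is the last day of the objection period.
Adding 14 calendar days to 30 July 2030 gives 13 August 2030, which is the last day of the consultation period.
Adding 5 calendar days to 13 August 2030 gives 18 August 2030, which is the last day of the appeal period.
The date disbursement becomes effective: 7 calendar days after 18 August 2030 is 25 August 2030.

25 August 2030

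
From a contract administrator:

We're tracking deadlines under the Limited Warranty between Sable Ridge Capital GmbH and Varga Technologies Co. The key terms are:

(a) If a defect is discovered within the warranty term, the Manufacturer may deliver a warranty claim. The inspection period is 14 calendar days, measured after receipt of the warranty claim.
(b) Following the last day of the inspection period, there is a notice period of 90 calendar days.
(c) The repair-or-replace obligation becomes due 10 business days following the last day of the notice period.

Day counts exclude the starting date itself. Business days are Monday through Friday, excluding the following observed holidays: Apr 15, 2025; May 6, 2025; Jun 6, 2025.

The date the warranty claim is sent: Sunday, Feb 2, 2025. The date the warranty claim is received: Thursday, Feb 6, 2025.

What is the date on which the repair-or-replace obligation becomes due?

Jun 4, 2025

Adding 14 calendar days to Feb 6, 2025 gives Feb 20, 2025, which is the last day of the inspection period.
The last day of the notice period: Feb 20, 2025 + 90 days = May 21, 2025.
From Wednesday, May 21, 2025, 10 business days (May 22, May 23, May 26, May 27, May 28, May 29, May 30, Jun 2, Jun 3, Jun 4, skipping weekends) brings us to Wednesday, Jun 4, 2025, which is the date on which the repair-or-replace obligation becomes due.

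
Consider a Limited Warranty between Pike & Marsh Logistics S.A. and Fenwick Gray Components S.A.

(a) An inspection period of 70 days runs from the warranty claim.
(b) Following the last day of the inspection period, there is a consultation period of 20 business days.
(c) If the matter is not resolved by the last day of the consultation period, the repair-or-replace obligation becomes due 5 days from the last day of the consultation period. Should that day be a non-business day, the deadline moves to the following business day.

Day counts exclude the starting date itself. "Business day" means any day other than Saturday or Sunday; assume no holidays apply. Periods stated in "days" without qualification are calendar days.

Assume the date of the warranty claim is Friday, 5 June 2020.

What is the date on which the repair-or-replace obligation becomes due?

Adding 70 calendar days to 5 June 2020 gives 14 August 2020, which is the last day of the inspection period.
The last day of the consultation period: 20 business days after Friday, 14 August 2020, skipping weekends — Aug 17, Aug 18, Aug 19, Aug 20, …, Sep 9, Sep 10, Sep 11 — lands on Friday, 11 September 2020.
Adding 5 calendar days to 11 September 2020 gives 16 September 2020, which is the date on which the repair-or-replace obligation becomes due. 16 September 2020 is a Wednesday, so no roll-forward applies.

16 September 2020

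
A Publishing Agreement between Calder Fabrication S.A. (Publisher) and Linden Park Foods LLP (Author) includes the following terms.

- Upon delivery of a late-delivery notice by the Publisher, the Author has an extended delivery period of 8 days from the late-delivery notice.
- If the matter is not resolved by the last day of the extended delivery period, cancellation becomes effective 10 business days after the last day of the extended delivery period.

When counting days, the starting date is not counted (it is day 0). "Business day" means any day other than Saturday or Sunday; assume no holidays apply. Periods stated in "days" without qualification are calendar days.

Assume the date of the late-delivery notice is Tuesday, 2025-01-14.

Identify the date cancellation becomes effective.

2025-02-05

The last day of the extended delivery period: 2025-01-14 + 8 days = 2025-01-22.
The date cancellation becomes effective: 10 business days after Wednesday, 2025-01-22, skipping weekends — Jan 23, Jan 24, Jan 27, Jan 28, Jan 29, Jan 30, Jan 31, Feb 3, Feb 4, Feb 5 — lands on Wednesday, 2025-02-05.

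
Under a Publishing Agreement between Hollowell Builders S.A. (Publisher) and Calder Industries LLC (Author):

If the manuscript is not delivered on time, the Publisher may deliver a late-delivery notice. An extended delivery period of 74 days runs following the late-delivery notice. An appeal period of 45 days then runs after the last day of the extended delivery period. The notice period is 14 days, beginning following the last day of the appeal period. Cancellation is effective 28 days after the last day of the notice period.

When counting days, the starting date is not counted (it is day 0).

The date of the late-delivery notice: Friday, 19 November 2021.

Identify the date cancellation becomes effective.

29 April 2022

The last day of the extended delivery period: 74 calendar days after 19 November 2021 is 1 February 2022.
The last day of the appeal period: 1 February 2022 + 45 days = 18 March 2022.
The last day of the notice period: 18 March 2022 + 14 days = 1 April 2022.
The date cancellation becomes effective: 1 April 2022 + 28 days = 29 April 2022.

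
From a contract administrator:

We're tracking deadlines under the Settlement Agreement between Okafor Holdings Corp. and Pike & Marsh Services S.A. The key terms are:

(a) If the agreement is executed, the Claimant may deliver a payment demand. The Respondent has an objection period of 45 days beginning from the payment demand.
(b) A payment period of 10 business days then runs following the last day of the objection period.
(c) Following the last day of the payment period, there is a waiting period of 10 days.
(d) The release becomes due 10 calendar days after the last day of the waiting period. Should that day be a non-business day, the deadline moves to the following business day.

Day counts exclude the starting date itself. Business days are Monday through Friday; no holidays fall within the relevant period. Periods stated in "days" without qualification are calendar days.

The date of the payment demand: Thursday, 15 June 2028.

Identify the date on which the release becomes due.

31 August 2028

The last day of the objection period: 15 June 2028 + 45 days = 30 July 2028.
The last day of the payment period: counting 10 business days from Sunday, 30 July 2028 (Jul 31, Aug 1, Aug 2, Aug 3, Aug 4, Aug 7, Aug 8, Aug 9, Aug 10, Aug 11, skipping weekends) reaches Friday, 11 August 2028.
The last day of the waiting period: 11 August 2028 + 10 days = 21 August 2028.
Adding 10 calendar days to 21 August 2028 gives 31 August 2028, which is the date on which the release becomes due. 31 August 2028 is a Thursday, so no roll-forward applies.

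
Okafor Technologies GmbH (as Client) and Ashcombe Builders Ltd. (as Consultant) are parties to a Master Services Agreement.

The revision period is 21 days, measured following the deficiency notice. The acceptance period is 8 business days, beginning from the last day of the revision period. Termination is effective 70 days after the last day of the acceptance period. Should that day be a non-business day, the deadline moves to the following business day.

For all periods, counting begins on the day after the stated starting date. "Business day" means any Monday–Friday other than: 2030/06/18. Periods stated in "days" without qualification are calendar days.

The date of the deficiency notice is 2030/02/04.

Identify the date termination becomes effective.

The last day of the revision period: 2030/02/04 + 21 days = 2030/02/25.
From Monday, 2030/02/25, 8 business days (Feb 26, Feb 27, Feb 28, Mar 1, Mar 4, Mar 5, Mar 6, Mar 7, skipping weekends) brings us to Thursday, 2030/03/07, which is the last day of the acceptance period.
The date termination becomes effective: 2030/03/07 + 70 days = 2030/05/16. 2030/05/16 is a Thursday and is not a listed holiday, so no roll-forward applies.

2030/05/16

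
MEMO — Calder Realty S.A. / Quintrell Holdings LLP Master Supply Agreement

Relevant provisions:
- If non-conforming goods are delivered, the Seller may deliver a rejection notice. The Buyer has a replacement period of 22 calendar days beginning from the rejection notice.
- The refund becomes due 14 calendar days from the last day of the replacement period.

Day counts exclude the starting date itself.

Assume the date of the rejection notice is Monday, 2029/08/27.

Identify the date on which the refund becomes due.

The last day of the replacement period: 2029/08/27 + 22 days = 2029/09/18.
The date on which the refund becomes due: 14 calendar days after 2029/09/18 is 2029/10/02.

2029/10/02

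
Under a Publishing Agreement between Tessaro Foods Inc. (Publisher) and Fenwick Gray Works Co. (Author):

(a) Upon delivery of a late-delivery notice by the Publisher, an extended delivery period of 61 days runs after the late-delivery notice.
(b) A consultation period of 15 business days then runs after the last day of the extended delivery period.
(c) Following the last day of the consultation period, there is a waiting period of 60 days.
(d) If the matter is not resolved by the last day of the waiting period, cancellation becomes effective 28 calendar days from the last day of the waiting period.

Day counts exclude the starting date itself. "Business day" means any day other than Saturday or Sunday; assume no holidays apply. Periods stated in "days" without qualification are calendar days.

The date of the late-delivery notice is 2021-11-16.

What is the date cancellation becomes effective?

The last day of the extended delivery period: 61 calendar days after 2021-11-16 is 2022-01-16.
The last day of the consultation period: 15 business days after Sunday, 2022-01-16, skipping weekends — Jan 17, Jan 18, Jan 19, Jan 20, …, Feb 2, Feb 3, Feb 4 — lands on Friday, 2022-02-04.
The last day of the waiting period: 2022-02-04 + 60 days = 2022-04-05.
The date cancellation becomes effective: 28 calendar days after 2022-04-05 is 2022-05-03.

2022-05-03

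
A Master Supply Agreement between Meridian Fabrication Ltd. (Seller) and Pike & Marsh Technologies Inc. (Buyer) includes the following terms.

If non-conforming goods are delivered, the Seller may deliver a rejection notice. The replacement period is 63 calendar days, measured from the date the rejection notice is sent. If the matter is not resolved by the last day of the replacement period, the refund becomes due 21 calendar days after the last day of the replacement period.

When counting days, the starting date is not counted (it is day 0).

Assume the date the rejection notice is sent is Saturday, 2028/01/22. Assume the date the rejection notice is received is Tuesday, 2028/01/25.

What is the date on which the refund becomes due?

The last day of the replacement period: 63 calendar days after 2028/01/22 is 2028/03/25.
The date on which the refund becomes due: 2028/03/25 + 21 days = 2028/04/15.

2028/04/15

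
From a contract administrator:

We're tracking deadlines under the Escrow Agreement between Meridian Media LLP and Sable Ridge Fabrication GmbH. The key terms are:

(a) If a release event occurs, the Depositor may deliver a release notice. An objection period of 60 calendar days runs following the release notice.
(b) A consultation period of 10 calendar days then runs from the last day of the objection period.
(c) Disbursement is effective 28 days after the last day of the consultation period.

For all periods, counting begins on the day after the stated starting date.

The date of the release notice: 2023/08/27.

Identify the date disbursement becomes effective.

The last day of the objection period: 60 calendar days after 2023/08/27 is 2023/10/26.
The last day of the consultation period: 2023/10/26 + 10 days = 2023/11/05.
The date disbursement becomes effective: 2023/11/05 + 28 days = 2023/12/03.

2023/12/03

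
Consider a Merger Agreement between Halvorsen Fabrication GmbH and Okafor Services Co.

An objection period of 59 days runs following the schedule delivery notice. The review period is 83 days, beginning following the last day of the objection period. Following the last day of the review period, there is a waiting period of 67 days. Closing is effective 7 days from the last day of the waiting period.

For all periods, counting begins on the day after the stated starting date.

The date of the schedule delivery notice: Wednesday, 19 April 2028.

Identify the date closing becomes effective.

The last day of the objection period: 19 April 2028 + 59 days = 17 June 2028.
The last day of the review period: 83 calendar days after 17 June 2028 is 8 September 2028.
Adding 67 calendar days to 8 September 2028 gives 14 November 2028, which is the last day of the waiting period.
Adding 7 calendar days to 14 November 2028 gives 21 November 2028, which is the date closing becomes effective.

21 November 2028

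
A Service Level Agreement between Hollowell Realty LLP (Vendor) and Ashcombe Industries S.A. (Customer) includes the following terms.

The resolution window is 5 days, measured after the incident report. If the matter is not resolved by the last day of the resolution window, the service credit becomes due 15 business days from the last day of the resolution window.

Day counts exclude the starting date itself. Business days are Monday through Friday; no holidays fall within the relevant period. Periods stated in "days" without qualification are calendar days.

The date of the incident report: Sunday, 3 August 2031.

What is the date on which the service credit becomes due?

The last day of the resolution window: 3 August 2031 + 5 days = 8 August 2031.
The date on which the service credit becomes due: counting 15 business days from Friday, 8 August 2031 (Aug 11, Aug 12, Aug 13, Aug 14, …, Aug 27, Aug 28, Aug 29, skipping weekends) reaches Friday, 29 August 2031.

29 August 2031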